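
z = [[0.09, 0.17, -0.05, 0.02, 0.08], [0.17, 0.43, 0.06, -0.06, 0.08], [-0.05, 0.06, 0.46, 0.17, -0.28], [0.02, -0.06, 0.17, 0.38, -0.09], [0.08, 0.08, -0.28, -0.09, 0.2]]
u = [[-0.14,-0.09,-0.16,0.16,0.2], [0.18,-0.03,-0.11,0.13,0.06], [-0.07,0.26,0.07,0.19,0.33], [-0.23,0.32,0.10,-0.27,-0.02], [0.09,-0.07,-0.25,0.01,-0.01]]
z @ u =[[0.02, -0.03, -0.05, 0.02, 0.01], [0.07, -0.04, -0.1, 0.11, 0.08], [-0.08, 0.20, 0.12, 0.04, 0.14], [-0.12, 0.17, 0.08, -0.08, 0.05], [0.06, -0.13, -0.1, -0.0, -0.07]]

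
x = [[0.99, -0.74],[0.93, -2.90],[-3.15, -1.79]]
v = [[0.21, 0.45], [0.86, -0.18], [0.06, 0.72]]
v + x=[[1.2, -0.29], [1.79, -3.08], [-3.09, -1.07]]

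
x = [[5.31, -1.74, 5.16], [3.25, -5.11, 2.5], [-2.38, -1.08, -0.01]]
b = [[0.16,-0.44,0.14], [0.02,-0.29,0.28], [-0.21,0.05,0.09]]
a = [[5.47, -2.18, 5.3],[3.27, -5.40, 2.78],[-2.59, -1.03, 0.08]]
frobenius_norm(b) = 0.68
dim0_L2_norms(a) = [6.88, 5.91, 5.99]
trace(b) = -0.04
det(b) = 0.01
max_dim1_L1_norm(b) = 0.74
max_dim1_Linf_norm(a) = 5.47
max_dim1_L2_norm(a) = 7.92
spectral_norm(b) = 0.61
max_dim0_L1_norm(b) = 0.78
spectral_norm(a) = 10.07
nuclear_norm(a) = 15.47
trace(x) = 0.19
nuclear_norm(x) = 14.85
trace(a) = 0.15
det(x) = -55.96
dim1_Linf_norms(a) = [5.47, 5.4, 2.59]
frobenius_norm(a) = 10.87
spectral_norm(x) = 9.55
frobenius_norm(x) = 10.37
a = x + b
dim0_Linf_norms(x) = [5.31, 5.11, 5.16]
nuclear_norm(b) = 0.96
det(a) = -62.41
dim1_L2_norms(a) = [7.92, 6.9, 2.79]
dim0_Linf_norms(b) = [0.21, 0.44, 0.28]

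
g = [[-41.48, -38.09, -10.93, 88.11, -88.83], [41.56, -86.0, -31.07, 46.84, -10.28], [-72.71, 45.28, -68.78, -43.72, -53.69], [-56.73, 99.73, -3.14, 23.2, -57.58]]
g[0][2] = -10.93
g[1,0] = 41.56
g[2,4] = -53.69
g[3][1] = 99.73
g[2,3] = -43.72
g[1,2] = -31.07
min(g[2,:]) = -72.71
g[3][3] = 23.2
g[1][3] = 46.84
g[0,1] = -38.09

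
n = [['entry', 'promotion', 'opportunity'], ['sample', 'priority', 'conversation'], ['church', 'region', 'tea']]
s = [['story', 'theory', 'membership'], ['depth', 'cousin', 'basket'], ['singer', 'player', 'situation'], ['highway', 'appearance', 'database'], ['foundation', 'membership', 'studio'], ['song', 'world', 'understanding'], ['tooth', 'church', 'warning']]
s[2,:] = ['singer', 'player', 'situation']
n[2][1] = 'region'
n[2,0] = 'church'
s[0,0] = 'story'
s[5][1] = 'world'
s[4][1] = 'membership'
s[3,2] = 'database'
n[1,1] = 'priority'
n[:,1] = ['promotion', 'priority', 'region']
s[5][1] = 'world'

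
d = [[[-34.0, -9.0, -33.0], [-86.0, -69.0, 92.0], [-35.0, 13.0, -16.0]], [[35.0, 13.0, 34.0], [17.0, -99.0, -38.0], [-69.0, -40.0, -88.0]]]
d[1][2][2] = -88.0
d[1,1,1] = -99.0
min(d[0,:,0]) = -86.0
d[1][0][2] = 34.0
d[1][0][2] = 34.0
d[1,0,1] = 13.0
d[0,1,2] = 92.0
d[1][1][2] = -38.0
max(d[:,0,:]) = 35.0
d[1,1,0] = 17.0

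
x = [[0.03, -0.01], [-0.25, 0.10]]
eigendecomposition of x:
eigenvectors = [[-0.36, 0.1],  [-0.93, -0.99]]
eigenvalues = [0.0, 0.13]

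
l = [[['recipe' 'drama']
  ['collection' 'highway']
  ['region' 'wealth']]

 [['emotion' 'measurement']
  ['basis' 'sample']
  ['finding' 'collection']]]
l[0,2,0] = 'region'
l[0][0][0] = 'recipe'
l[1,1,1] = 'sample'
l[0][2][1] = 'wealth'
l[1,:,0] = ['emotion', 'basis', 'finding']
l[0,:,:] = [['recipe', 'drama'], ['collection', 'highway'], ['region', 'wealth']]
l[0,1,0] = 'collection'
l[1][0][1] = 'measurement'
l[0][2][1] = 'wealth'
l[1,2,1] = 'collection'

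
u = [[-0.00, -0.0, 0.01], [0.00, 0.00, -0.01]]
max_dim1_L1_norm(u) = 0.01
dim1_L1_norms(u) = [0.01, 0.01]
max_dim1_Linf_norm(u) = 0.01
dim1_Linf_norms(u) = [0.01, 0.01]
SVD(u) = [[-0.71, 0.71], [0.71, 0.71]] @ diag([0.014142135623730952, 0.0]) @ [[0.0, 0.0, -1.00], [0.0, 1.00, 0.0]]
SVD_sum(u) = [[0.0,0.0,0.01],  [0.0,0.0,-0.01]] + [[0.0, 0.0, 0.0], [0.00, 0.00, 0.00]]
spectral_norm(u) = 0.01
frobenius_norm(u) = 0.01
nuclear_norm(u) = 0.01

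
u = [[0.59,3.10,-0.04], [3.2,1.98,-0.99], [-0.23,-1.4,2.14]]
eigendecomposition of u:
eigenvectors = [[-0.75, 0.53, 0.29], [0.64, 0.73, 0.13], [0.17, -0.42, 0.95]]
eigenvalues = [-2.04, 4.88, 1.87]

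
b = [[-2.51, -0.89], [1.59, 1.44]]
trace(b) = -1.07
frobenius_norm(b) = 3.42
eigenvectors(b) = [[-0.91, 0.24], [0.41, -0.97]]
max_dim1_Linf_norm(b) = 2.51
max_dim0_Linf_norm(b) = 2.51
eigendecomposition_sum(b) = [[-2.38, -0.60], [1.06, 0.27]] + [[-0.13,-0.29],[0.53,1.17]]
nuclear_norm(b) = 4.01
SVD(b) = [[-0.78, 0.62], [0.62, 0.78]] @ diag([3.35626356993158, 0.6552822667752622]) @ [[0.88, 0.47], [-0.47, 0.88]]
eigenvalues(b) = [-2.11, 1.04]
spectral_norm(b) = 3.36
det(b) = -2.20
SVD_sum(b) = [[-2.32, -1.25], [1.83, 0.99]] + [[-0.19,0.36], [-0.24,0.45]]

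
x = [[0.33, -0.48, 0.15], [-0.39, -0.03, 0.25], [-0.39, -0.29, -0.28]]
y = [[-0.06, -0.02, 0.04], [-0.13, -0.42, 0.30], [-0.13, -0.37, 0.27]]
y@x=[[-0.03, 0.02, -0.03], [0.00, -0.01, -0.21], [-0.0, -0.0, -0.19]]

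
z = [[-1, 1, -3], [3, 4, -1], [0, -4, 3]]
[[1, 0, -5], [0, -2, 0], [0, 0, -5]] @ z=[[-1, 21, -18], [-6, -8, 2], [0, 20, -15]]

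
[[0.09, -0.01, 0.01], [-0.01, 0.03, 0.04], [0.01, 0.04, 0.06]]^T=[[0.09, -0.01, 0.01], [-0.01, 0.03, 0.04], [0.01, 0.04, 0.06]]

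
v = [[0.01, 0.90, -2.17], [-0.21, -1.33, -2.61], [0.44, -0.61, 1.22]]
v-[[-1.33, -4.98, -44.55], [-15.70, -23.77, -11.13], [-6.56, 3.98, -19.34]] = [[1.34,5.88,42.38],[15.49,22.44,8.52],[7.00,-4.59,20.56]]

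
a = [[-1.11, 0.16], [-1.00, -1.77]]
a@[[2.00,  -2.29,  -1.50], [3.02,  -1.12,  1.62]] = [[-1.74, 2.36, 1.92], [-7.35, 4.27, -1.37]]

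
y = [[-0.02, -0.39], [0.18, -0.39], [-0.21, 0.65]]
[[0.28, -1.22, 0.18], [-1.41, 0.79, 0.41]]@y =[[-0.26, 0.48],  [0.08, 0.51]]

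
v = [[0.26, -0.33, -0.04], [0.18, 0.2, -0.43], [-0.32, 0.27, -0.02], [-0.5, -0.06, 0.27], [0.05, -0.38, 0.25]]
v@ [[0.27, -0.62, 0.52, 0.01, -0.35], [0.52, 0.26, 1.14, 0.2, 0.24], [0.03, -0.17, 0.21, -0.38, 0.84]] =[[-0.10,-0.24,-0.25,-0.05,-0.20], [0.14,0.01,0.23,0.21,-0.38], [0.05,0.27,0.14,0.06,0.16], [-0.16,0.25,-0.27,-0.12,0.39], [-0.18,-0.17,-0.35,-0.17,0.1]]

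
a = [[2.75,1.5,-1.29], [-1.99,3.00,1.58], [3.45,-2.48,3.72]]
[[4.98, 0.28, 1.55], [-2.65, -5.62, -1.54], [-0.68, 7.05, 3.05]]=a @ [[1.14, 0.91, 0.68], [0.39, -1.35, -0.12], [-0.98, 0.15, 0.11]]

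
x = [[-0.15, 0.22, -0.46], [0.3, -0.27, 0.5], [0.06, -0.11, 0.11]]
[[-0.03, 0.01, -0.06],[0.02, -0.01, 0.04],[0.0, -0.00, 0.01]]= x @ [[-0.07, 0.03, -0.17],[0.00, -0.0, 0.01],[0.08, -0.03, 0.19]]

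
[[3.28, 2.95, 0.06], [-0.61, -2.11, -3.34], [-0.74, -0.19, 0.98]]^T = [[3.28, -0.61, -0.74], [2.95, -2.11, -0.19], [0.06, -3.34, 0.98]]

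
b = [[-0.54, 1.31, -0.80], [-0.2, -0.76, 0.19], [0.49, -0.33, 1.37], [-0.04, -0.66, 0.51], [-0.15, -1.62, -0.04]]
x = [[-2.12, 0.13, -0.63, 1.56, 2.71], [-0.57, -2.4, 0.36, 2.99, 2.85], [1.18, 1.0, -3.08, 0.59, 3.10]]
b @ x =[[-0.55, -4.01, 3.28, 2.6, -0.21], [1.08, 1.99, -0.73, -2.47, -2.12], [0.77, 2.23, -4.65, 0.59, 4.63], [1.06, 2.09, -1.78, -1.73, -0.41], [1.19, 3.83, -0.37, -5.10, -5.15]]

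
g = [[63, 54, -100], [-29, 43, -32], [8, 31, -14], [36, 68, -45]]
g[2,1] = 31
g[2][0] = 8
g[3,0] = 36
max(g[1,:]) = 43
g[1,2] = -32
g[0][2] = -100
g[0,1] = 54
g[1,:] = [-29, 43, -32]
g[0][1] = 54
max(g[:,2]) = -14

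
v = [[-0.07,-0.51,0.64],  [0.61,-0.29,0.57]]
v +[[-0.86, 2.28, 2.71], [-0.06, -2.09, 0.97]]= [[-0.93, 1.77, 3.35], [0.55, -2.38, 1.54]]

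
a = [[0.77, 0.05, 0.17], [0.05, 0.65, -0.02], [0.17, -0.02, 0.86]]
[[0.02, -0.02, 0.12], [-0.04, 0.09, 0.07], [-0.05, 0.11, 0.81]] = a@[[0.05,-0.06,-0.07], [-0.06,0.14,0.14], [-0.07,0.14,0.96]]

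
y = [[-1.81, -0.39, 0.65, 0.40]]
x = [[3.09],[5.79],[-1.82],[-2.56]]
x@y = [[-5.59,-1.21,2.01,1.24], [-10.48,-2.26,3.76,2.32], [3.29,0.71,-1.18,-0.73], [4.63,1.00,-1.66,-1.02]]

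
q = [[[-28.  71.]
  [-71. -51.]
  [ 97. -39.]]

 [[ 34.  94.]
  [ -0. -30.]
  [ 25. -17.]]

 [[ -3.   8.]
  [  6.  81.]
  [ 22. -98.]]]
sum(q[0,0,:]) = 43.0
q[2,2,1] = -98.0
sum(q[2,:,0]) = 25.0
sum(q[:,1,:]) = -65.0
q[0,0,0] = -28.0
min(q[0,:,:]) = -71.0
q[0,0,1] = 71.0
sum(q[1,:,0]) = 59.0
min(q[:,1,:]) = -71.0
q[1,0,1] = 94.0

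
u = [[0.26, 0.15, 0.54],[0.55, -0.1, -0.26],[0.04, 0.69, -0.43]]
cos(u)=[[0.91, -0.19, 0.07], [-0.03, 1.04, -0.22], [-0.18, 0.19, 0.98]]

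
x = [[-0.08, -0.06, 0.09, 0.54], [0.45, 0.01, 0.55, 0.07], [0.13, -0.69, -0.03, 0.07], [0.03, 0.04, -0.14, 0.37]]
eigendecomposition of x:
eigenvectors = [[0.17-0.08j, 0.17+0.08j, (0.79+0j), (0.58+0j)],[-0.02-0.68j, -0.02+0.68j, (-0.06+0j), 0.37+0.00j],[0.69+0.00j, (0.69-0j), (-0.59+0j), (-0.26+0j)],[(0.02+0.13j), 0.02-0.13j, -0.17+0.00j, 0.68+0.00j]]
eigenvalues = [(0.03+0.68j), (0.03-0.68j), (-0.26+0j), (0.47+0j)]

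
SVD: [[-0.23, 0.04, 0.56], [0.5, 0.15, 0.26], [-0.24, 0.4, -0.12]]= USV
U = [[0.57, -0.81, -0.12], [0.74, 0.45, 0.51], [-0.36, -0.37, 0.86]]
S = [0.64, 0.59, 0.42]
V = [[0.5, -0.02, 0.86], [0.85, -0.19, -0.50], [0.18, 0.98, -0.08]]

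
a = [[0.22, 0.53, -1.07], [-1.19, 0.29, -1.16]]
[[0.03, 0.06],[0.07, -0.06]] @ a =[[-0.06,0.03,-0.10],[0.09,0.02,-0.01]]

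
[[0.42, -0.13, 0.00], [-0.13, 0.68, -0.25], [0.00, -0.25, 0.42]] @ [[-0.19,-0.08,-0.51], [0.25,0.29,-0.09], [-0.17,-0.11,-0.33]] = [[-0.11, -0.07, -0.20], [0.24, 0.24, 0.09], [-0.13, -0.12, -0.12]]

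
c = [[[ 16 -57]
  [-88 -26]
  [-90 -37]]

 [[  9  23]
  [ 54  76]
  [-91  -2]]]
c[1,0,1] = 23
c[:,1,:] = [[-88, -26], [54, 76]]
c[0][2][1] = -37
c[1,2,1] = -2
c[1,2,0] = -91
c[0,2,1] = -37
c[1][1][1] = 76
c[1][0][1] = 23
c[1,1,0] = 54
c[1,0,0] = 9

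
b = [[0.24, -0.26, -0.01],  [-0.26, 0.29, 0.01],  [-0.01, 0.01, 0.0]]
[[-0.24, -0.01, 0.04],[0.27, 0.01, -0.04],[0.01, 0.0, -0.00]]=b@[[-0.79,-0.46,-0.48],[0.22,-0.34,-0.59],[-0.26,-0.94,0.31]]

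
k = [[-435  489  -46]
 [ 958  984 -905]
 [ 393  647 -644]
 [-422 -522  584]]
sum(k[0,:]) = 8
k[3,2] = 584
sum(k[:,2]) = -1011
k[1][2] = -905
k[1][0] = 958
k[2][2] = -644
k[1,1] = 984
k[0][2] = -46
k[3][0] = -422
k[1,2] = -905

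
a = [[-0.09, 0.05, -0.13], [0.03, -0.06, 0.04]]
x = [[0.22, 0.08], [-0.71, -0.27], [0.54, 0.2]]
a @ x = [[-0.13, -0.05], [0.07, 0.03]]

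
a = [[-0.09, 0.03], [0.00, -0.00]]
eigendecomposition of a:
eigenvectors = [[1.0, 0.32],[0.00, 0.95]]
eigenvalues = [-0.09, -0.0]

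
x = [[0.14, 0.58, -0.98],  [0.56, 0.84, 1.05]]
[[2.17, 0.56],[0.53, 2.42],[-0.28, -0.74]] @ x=[[0.62,1.73,-1.54],[1.43,2.34,2.02],[-0.45,-0.78,-0.5]]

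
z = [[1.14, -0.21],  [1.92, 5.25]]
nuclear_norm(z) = 6.74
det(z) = 6.39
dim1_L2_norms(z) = [1.16, 5.59]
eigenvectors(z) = [[-0.9, 0.05],[0.43, -1.0]]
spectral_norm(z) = 5.59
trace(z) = 6.39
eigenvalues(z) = [1.24, 5.15]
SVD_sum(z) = [[0.07, 0.19], [1.96, 5.24]] + [[1.07, -0.40], [-0.04, 0.01]]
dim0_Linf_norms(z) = [1.92, 5.25]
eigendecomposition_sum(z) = [[1.27, 0.07],[-0.61, -0.03]] + [[-0.13, -0.28],[2.53, 5.28]]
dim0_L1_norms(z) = [3.06, 5.46]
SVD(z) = [[0.04, 1.0], [1.00, -0.04]] @ diag([5.593595237927372, 1.1420561782312766]) @ [[0.35,0.94], [0.94,-0.35]]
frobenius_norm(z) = 5.71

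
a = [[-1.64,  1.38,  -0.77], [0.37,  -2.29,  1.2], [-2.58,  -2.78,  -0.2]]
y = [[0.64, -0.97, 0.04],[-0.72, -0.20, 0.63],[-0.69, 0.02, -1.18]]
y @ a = [[-1.51, 2.99, -1.66], [-0.52, -2.29, 0.19], [4.18, 2.28, 0.79]]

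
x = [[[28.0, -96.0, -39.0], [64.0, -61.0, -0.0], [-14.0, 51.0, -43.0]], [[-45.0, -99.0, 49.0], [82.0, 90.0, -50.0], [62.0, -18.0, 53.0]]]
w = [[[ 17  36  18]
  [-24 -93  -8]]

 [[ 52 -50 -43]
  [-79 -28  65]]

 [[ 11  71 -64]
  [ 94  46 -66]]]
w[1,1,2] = 65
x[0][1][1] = -61.0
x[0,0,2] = -39.0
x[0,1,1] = -61.0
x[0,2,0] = -14.0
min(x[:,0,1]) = -99.0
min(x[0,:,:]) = -96.0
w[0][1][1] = -93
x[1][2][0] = 62.0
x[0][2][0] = -14.0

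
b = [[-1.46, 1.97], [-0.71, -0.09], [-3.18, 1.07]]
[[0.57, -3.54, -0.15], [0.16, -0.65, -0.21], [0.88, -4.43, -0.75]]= b @ [[-0.24, 1.05, 0.28], [0.11, -1.02, 0.13]]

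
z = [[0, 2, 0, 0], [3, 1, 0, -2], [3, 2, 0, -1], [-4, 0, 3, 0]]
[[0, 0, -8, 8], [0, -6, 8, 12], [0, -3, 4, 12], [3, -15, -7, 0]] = z@[[0, 0, 4, 0], [0, 0, -4, 4], [1, -5, 3, 0], [0, 3, 0, -4]]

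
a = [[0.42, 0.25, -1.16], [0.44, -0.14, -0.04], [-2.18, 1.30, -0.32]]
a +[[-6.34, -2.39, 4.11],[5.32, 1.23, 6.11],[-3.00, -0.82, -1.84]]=[[-5.92, -2.14, 2.95], [5.76, 1.09, 6.07], [-5.18, 0.48, -2.16]]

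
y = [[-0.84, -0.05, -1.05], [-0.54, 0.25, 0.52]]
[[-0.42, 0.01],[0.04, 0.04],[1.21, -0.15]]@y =[[0.35,0.02,0.45], [-0.06,0.01,-0.02], [-0.94,-0.10,-1.35]]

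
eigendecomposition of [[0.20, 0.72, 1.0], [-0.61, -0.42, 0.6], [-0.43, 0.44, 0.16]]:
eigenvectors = [[(0.8+0j), (0.8-0j), (0.12+0j)], [-0.05+0.41j, -0.05-0.41j, (-0.85+0j)], [(0.13+0.42j), 0.13-0.42j, (0.51+0j)]]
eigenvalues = [(0.31+0.9j), (0.31-0.9j), (-0.69+0j)]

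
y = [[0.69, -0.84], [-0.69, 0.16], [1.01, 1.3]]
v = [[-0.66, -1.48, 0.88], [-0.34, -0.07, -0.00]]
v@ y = [[1.45, 1.46],[-0.19, 0.27]]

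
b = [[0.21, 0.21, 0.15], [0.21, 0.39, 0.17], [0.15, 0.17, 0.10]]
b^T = [[0.21,0.21,0.15], [0.21,0.39,0.17], [0.15,0.17,0.1]]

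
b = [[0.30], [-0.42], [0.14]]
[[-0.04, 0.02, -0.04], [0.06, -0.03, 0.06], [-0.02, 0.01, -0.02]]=b@[[-0.14, 0.06, -0.15]]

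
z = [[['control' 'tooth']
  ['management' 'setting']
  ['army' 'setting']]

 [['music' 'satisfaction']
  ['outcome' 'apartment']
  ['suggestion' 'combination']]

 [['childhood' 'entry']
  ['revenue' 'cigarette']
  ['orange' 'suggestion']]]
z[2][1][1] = 'cigarette'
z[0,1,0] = 'management'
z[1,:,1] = ['satisfaction', 'apartment', 'combination']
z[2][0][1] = 'entry'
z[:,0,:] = [['control', 'tooth'], ['music', 'satisfaction'], ['childhood', 'entry']]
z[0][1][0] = 'management'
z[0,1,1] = 'setting'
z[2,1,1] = 'cigarette'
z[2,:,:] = [['childhood', 'entry'], ['revenue', 'cigarette'], ['orange', 'suggestion']]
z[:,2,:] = [['army', 'setting'], ['suggestion', 'combination'], ['orange', 'suggestion']]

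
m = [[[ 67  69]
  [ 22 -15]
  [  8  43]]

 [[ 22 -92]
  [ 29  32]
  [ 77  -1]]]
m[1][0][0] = 22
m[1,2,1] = -1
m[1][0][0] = 22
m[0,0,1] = 69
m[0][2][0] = 8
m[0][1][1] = -15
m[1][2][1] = -1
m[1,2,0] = 77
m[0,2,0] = 8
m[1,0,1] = -92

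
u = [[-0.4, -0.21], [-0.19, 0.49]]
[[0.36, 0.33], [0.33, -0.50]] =u@[[-1.05, -0.24], [0.27, -1.12]]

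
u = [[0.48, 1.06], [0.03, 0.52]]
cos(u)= [[0.87, -0.51], [-0.01, 0.85]]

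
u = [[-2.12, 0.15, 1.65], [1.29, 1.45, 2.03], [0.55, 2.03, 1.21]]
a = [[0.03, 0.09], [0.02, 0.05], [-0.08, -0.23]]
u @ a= [[-0.19, -0.56], [-0.09, -0.28], [-0.04, -0.13]]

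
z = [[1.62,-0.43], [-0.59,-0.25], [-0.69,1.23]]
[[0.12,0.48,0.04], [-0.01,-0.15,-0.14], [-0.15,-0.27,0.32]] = z@[[0.05,0.28,0.11], [-0.09,-0.06,0.32]]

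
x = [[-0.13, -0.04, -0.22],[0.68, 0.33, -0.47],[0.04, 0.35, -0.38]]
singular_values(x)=[0.97, 0.39, 0.17]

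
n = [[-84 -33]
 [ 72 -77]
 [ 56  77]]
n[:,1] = [-33, -77, 77]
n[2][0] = 56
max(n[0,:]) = -33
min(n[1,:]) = -77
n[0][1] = -33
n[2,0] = 56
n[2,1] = 77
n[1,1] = -77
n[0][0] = -84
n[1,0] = 72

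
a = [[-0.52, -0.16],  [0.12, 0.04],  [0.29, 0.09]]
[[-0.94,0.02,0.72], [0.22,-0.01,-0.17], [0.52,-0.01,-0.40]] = a @ [[1.72, 0.19, -0.89], [0.28, -0.76, -1.59]]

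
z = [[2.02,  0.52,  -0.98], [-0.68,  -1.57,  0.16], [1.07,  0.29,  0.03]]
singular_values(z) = [2.79, 1.24, 0.45]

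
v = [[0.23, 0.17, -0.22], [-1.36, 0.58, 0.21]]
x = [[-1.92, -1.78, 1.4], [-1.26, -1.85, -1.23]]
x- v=[[-2.15, -1.95, 1.62],[0.10, -2.43, -1.44]]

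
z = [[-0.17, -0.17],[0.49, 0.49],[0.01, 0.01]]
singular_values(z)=[0.73, 0.0]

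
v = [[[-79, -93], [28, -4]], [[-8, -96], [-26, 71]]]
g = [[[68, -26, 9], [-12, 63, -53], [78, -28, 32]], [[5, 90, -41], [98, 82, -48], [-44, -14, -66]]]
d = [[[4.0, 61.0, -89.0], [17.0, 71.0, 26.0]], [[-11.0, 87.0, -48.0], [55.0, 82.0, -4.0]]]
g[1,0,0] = 5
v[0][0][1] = -93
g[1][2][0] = -44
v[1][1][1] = 71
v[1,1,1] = 71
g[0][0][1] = -26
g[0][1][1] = 63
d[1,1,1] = 82.0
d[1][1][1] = 82.0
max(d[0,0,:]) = 61.0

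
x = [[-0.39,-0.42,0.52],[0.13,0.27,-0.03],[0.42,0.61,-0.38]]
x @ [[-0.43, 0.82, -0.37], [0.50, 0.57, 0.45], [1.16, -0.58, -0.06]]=[[0.56, -0.86, -0.08], [0.04, 0.28, 0.08], [-0.32, 0.91, 0.14]]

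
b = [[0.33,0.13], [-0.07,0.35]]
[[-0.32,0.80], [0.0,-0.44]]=b @ [[-0.9, 2.70], [-0.17, -0.72]]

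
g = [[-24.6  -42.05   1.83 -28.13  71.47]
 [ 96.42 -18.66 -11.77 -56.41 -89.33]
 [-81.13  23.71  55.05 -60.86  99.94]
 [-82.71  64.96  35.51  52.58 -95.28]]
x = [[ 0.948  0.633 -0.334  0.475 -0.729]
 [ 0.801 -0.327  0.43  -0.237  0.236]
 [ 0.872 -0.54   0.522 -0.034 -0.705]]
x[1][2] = 0.43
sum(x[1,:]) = 0.903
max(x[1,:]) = 0.801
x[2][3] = -0.034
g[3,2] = 35.51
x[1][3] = -0.237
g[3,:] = [-82.71, 64.96, 35.51, 52.58, -95.28]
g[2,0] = -81.13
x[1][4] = 0.236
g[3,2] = 35.51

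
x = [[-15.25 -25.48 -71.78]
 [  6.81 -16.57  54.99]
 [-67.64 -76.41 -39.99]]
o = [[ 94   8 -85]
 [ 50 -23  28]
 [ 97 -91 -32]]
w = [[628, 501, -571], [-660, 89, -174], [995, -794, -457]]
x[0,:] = [-15.25, -25.48, -71.78]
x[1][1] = -16.57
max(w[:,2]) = -174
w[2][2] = -457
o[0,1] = 8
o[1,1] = -23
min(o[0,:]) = -85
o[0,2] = -85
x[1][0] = 6.81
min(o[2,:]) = -91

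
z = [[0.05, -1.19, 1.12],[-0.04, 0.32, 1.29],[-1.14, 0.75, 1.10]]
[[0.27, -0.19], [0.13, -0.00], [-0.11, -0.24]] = z@[[0.16, 0.27], [-0.1, 0.14], [0.13, -0.03]]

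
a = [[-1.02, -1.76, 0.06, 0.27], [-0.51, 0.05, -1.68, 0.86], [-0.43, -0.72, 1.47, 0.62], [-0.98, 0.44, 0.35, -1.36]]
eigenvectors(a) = [[(0.69+0j), 0.69-0.00j, -0.59+0.00j, 0.42+0.00j], [0.35-0.21j, (0.35+0.21j), 0.71+0.00j, (-0.7+0j)], [(0.16-0.11j), 0.16+0.11j, 0.02+0.00j, (0.55+0j)], [0.16+0.54j, 0.16-0.54j, (0.39+0j), (-0.16+0j)]]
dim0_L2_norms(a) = [1.56, 1.95, 2.26, 1.75]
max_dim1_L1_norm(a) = 3.24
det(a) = 6.58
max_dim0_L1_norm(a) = 3.56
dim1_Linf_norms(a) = [1.76, 1.68, 1.47, 1.36]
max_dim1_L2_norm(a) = 2.05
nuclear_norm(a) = 7.09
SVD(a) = [[0.58, 0.58, -0.39, -0.43], [-0.45, 0.67, -0.25, 0.53], [0.67, 0.03, 0.31, 0.67], [0.11, -0.46, -0.83, 0.29]] @ diag([2.4597625542535306, 2.25357441569622, 1.66685316163228, 0.7115975457855798]) @ [[-0.31,-0.6,0.74,0.01], [-0.22,-0.54,-0.54,0.61], [0.73,0.06,0.34,0.6], [-0.58,0.59,0.23,0.51]]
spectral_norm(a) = 2.46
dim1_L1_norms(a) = [3.11, 3.1, 3.24, 3.13]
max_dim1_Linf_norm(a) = 1.76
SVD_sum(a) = [[-0.44,-0.85,1.05,0.02],[0.34,0.66,-0.82,-0.01],[-0.51,-0.99,1.23,0.02],[-0.09,-0.17,0.21,0.0]] + [[-0.28,-0.70,-0.7,0.8], [-0.33,-0.81,-0.81,0.93], [-0.02,-0.04,-0.04,0.05], [0.23,0.56,0.56,-0.64]] + [[-0.47, -0.04, -0.22, -0.39], [-0.30, -0.02, -0.14, -0.25], [0.37, 0.03, 0.17, 0.31], [-1.00, -0.08, -0.47, -0.83]] + [[0.17,-0.18,-0.07,-0.16], [-0.22,0.23,0.09,0.2], [-0.27,0.28,0.11,0.25], [-0.12,0.12,0.05,0.11]]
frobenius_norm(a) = 3.80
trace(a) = -0.86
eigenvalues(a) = [(-1.82+0.74j), (-1.82-0.74j), (0.91+0j), (1.87+0j)]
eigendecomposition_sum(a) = [[-0.60+0.34j,-0.60-0.27j,-0.25-0.30j,(0.19+1j)], [-0.19+0.35j,-0.38+0.05j,(-0.22-0.08j),(0.4+0.44j)], [(-0.08+0.18j),-0.18+0.03j,-0.11-0.03j,0.21+0.20j], [(-0.4-0.39j),0.07-0.53j,0.18-0.26j,(-0.74+0.37j)]] + [[(-0.6-0.34j), -0.60+0.27j, -0.25+0.30j, 0.19-1.00j], [(-0.19-0.35j), (-0.38-0.05j), -0.22+0.08j, 0.40-0.44j], [(-0.08-0.18j), -0.18-0.03j, -0.11+0.03j, (0.21-0.2j)], [(-0.4+0.39j), 0.07+0.53j, 0.18+0.26j, (-0.74-0.37j)]] + [[(0.37-0j), (-0.28-0j), (-0.72+0j), -0.26+0.00j], [-0.44+0.00j, 0.34+0.00j, 0.87-0.00j, 0.31-0.00j], [-0.01+0.00j, (0.01+0j), (0.02-0j), (0.01-0j)], [-0.25+0.00j, (0.19+0j), (0.49-0j), 0.18-0.00j]] + [[(-0.19+0j), -0.28+0.00j, 1.28-0.00j, 0.15-0.00j], [0.32-0.00j, (0.47-0j), (-2.12+0j), (-0.26+0j)], [(-0.25+0j), -0.37+0.00j, 1.66-0.00j, 0.20-0.00j], [0.07-0.00j, (0.11-0j), (-0.5+0j), -0.06+0.00j]]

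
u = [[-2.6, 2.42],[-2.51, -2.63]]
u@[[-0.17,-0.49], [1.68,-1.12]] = [[4.51, -1.44], [-3.99, 4.18]]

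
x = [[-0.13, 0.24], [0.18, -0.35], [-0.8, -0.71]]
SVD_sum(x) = [[0.05, 0.05], [-0.08, -0.08], [-0.76, -0.75]] + [[-0.18, 0.19], [0.26, -0.27], [-0.04, 0.04]]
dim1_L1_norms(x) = [0.37, 0.53, 1.51]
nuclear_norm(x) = 1.54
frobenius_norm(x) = 1.17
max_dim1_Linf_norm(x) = 0.8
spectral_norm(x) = 1.08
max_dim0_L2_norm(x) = 0.83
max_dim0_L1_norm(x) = 1.3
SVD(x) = [[0.07, 0.57], [-0.11, -0.81], [-0.99, 0.13]] @ diag([1.0772914471130424, 0.4614576231649951]) @ [[0.71, 0.71], [-0.71, 0.71]]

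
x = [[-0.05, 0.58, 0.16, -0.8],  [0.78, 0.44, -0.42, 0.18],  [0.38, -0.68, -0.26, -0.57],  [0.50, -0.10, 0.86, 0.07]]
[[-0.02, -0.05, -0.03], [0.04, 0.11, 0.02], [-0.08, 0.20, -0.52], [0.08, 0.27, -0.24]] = x @ [[0.04, 0.3, -0.3], [0.05, -0.15, 0.37], [0.07, 0.13, -0.09], [0.07, -0.04, 0.31]]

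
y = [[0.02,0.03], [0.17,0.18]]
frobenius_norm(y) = 0.25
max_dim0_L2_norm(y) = 0.18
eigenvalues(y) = [-0.01, 0.21]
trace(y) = 0.20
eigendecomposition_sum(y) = [[-0.01, 0.0], [0.01, -0.0]] + [[0.03, 0.03], [0.16, 0.18]]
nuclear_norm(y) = 0.26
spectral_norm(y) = 0.25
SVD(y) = [[-0.14, -0.99], [-0.99, 0.14]] @ diag([0.250128040905994, 0.005996928591319947]) @ [[-0.68,-0.73], [0.73,-0.68]]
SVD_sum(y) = [[0.02, 0.03], [0.17, 0.18]] + [[-0.0,0.0], [0.00,-0.00]]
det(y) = -0.00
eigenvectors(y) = [[-0.74, -0.16], [0.67, -0.99]]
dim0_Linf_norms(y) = [0.17, 0.18]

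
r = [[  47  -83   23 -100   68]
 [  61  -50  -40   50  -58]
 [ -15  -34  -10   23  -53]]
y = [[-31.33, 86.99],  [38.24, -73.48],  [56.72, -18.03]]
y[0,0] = -31.33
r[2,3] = 23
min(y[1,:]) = -73.48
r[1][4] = -58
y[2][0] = 56.72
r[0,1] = -83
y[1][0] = 38.24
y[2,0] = 56.72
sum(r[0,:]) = -45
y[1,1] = -73.48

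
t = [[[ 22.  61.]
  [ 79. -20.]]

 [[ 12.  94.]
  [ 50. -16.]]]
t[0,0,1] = 61.0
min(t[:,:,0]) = 12.0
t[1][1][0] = 50.0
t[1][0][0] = 12.0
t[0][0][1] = 61.0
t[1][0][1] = 94.0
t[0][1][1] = -20.0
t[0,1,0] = 79.0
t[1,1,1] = -16.0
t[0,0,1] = 61.0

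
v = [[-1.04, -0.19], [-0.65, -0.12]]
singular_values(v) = [1.25, 0.0]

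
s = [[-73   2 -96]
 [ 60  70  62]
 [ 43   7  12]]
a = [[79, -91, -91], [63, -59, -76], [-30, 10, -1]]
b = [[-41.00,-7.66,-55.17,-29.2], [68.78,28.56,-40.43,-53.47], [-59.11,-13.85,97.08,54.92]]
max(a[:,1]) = 10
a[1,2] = -76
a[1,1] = -59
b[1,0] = 68.78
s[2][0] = 43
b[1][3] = -53.47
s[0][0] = -73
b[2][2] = 97.08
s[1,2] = 62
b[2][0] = -59.11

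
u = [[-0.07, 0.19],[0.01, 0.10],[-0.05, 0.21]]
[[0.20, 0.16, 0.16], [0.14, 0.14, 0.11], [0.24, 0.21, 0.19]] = u@[[0.64, 1.12, 0.52], [1.31, 1.26, 1.04]]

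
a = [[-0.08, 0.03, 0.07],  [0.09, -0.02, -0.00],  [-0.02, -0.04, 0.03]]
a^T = [[-0.08, 0.09, -0.02],  [0.03, -0.02, -0.04],  [0.07, -0.00, 0.03]]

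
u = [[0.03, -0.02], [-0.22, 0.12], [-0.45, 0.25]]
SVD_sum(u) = [[0.03,  -0.02],  [-0.22,  0.12],  [-0.45,  0.25]] + [[-0.0, -0.00], [-0.00, -0.00], [0.0, 0.0]]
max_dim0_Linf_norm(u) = 0.45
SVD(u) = [[-0.06, -0.86], [0.44, -0.48], [0.9, 0.17]] @ diag([0.57366207776004, 0.003438101225084996]) @ [[-0.87, 0.48], [0.48, 0.87]]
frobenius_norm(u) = 0.57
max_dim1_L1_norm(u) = 0.7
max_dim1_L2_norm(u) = 0.51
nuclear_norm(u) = 0.58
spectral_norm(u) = 0.57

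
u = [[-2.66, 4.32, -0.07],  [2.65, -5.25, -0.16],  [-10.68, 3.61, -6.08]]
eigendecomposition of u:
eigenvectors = [[-0.54+0.00j,(-0.07+0.05j),-0.07-0.05j], [(-0.3+0j),0.04-0.06j,0.04+0.06j], [0.78+0.00j,-0.99+0.00j,(-0.99-0j)]]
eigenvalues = [(-0.13+0j), (-6.93+0.79j), (-6.93-0.79j)]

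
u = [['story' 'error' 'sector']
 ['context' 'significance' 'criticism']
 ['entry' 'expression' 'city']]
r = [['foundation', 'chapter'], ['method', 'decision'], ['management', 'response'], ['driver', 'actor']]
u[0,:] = ['story', 'error', 'sector']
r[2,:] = ['management', 'response']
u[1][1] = 'significance'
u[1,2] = 'criticism'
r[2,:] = ['management', 'response']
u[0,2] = 'sector'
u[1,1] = 'significance'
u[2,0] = 'entry'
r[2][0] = 'management'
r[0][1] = 'chapter'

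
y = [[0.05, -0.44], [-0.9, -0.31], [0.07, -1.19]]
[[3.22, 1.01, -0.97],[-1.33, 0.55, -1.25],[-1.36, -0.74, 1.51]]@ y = [[-0.82, -0.58], [-0.65, 1.9], [0.7, -0.97]]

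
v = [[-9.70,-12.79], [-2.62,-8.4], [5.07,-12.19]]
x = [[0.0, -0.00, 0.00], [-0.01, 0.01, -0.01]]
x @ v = [[0.00, 0.00], [0.02, 0.17]]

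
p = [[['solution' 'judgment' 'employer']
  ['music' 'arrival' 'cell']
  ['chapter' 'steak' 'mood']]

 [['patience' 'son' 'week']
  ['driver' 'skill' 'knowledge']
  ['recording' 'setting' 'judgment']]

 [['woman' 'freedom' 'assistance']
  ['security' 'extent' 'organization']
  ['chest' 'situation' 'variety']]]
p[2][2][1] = 'situation'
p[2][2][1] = 'situation'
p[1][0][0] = 'patience'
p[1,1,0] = 'driver'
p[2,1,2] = 'organization'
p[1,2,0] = 'recording'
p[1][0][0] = 'patience'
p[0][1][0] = 'music'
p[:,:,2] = [['employer', 'cell', 'mood'], ['week', 'knowledge', 'judgment'], ['assistance', 'organization', 'variety']]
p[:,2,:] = [['chapter', 'steak', 'mood'], ['recording', 'setting', 'judgment'], ['chest', 'situation', 'variety']]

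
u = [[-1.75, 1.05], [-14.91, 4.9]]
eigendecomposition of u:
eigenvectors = [[(0.22-0.14j), 0.22+0.14j], [(0.97+0j), 0.97-0.00j]]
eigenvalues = [(1.58+2.14j), (1.58-2.14j)]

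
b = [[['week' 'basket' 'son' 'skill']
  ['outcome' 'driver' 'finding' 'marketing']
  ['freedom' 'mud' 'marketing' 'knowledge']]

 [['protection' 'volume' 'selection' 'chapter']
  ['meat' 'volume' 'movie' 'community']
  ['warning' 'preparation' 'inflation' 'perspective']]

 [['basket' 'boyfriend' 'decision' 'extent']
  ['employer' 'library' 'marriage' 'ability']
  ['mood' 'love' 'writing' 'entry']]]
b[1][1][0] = 'meat'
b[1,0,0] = 'protection'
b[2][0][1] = 'boyfriend'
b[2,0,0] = 'basket'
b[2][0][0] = 'basket'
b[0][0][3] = 'skill'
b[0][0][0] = 'week'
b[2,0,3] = 'extent'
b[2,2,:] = ['mood', 'love', 'writing', 'entry']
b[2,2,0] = 'mood'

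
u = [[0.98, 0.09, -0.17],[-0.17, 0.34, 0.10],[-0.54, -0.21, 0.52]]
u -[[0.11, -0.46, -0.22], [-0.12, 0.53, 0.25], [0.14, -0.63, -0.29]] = [[0.87,  0.55,  0.05], [-0.05,  -0.19,  -0.15], [-0.68,  0.42,  0.81]]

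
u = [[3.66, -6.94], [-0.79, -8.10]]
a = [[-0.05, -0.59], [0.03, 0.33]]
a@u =[[0.28, 5.13],  [-0.15, -2.88]]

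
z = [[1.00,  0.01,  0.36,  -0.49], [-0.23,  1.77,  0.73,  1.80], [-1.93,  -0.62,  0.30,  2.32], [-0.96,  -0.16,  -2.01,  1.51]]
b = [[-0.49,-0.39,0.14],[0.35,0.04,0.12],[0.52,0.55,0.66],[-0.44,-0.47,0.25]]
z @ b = [[-0.08, 0.04, 0.26], [0.32, -0.28, 1.11], [-0.14, -0.20, 0.43], [-1.30, -1.45, -1.10]]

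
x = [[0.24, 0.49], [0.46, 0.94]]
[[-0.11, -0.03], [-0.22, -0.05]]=x@[[-0.21, -0.23], [-0.13, 0.06]]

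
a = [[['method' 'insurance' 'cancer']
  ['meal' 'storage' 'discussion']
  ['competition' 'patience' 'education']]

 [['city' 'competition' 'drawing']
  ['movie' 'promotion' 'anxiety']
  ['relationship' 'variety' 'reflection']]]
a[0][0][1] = 'insurance'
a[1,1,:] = ['movie', 'promotion', 'anxiety']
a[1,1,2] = 'anxiety'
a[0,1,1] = 'storage'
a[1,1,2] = 'anxiety'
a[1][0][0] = 'city'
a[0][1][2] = 'discussion'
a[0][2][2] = 'education'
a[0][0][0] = 'method'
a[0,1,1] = 'storage'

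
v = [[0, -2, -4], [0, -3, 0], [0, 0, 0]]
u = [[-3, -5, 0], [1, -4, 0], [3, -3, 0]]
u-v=[[-3, -3, 4], [1, -1, 0], [3, -3, 0]]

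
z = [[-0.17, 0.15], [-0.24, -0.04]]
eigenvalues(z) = [(-0.11+0.18j), (-0.11-0.18j)]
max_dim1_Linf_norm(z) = 0.24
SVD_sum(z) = [[-0.19, 0.05], [-0.22, 0.05]] + [[0.02,0.1], [-0.02,-0.09]]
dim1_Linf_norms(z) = [0.17, 0.24]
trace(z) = -0.21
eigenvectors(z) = [[-0.21+0.58j,-0.21-0.58j], [-0.78+0.00j,-0.78-0.00j]]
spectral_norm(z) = 0.30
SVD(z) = [[-0.67, -0.75], [-0.75, 0.67]] @ diag([0.3005292874077105, 0.1424154043992915]) @ [[0.97,-0.23], [-0.23,-0.97]]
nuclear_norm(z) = 0.44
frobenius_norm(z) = 0.33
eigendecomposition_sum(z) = [[(-0.08+0.07j), 0.08+0.04j], [(-0.12-0.07j), (-0.02+0.11j)]] + [[-0.09-0.07j, (0.08-0.04j)], [(-0.12+0.07j), (-0.02-0.11j)]]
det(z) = 0.04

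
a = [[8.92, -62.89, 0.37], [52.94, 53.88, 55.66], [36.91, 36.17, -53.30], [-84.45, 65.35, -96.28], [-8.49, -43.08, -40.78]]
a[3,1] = 65.35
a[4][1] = -43.08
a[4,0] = -8.49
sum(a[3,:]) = -115.38000000000001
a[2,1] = 36.17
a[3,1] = 65.35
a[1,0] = 52.94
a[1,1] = 53.88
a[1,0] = 52.94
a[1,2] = 55.66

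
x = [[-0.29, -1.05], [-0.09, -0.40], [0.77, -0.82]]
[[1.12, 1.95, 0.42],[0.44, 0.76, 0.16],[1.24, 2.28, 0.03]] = x @ [[0.36, 0.76, -0.30], [-1.17, -2.07, -0.32]]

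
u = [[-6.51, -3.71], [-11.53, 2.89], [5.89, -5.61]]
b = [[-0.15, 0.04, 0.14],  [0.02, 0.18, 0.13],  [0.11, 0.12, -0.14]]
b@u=[[1.34, -0.11], [-1.44, -0.28], [-2.92, 0.72]]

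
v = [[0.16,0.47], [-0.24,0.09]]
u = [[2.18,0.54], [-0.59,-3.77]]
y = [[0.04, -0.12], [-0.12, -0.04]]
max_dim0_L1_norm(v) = 0.56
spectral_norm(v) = 0.50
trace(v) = 0.25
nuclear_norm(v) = 0.75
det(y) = -0.02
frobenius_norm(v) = 0.56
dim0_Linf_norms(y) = [0.12, 0.12]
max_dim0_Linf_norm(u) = 3.77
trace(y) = 0.00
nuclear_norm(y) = 0.25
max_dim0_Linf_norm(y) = 0.12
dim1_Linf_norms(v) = [0.47, 0.24]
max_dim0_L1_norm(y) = 0.16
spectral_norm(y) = 0.13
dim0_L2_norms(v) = [0.29, 0.48]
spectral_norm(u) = 3.95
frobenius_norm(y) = 0.18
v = y @ u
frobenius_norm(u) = 4.43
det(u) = -7.90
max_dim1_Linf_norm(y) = 0.12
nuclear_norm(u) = 5.95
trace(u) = -1.59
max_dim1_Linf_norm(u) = 3.77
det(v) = 0.13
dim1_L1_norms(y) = [0.16, 0.16]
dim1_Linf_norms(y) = [0.12, 0.12]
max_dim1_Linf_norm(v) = 0.47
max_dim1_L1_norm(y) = 0.16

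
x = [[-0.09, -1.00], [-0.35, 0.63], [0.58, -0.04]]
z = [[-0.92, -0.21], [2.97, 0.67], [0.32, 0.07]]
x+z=[[-1.01, -1.21], [2.62, 1.30], [0.9, 0.03]]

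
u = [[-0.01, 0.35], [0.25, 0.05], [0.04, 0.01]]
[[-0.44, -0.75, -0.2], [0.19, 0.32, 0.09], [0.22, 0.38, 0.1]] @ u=[[-0.19, -0.19],[0.08, 0.08],[0.10, 0.1]]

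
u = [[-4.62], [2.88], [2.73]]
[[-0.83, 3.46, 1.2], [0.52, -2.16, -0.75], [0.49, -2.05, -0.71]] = u@[[0.18, -0.75, -0.26]]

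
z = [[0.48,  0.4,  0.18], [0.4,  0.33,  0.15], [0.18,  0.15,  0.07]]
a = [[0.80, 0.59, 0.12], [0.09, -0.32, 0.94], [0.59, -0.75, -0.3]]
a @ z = [[0.64, 0.53, 0.24], [0.08, 0.07, 0.03], [-0.07, -0.06, -0.03]]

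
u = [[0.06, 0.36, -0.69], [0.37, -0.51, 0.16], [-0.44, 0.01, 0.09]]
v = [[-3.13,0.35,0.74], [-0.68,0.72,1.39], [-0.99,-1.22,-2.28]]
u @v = [[0.25, 1.12, 2.12], [-0.97, -0.43, -0.80], [1.28, -0.26, -0.52]]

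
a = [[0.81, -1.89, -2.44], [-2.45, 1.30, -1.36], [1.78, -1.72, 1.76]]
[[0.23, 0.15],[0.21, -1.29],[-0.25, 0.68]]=a @ [[-0.02, 0.71],[0.01, 0.29],[-0.11, -0.05]]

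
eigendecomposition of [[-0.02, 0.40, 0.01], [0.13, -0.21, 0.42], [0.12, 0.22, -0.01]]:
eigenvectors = [[-0.62,  -0.90,  0.68], [-0.56,  0.29,  -0.71], [-0.55,  0.32,  0.18]]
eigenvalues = [0.35, -0.15, -0.44]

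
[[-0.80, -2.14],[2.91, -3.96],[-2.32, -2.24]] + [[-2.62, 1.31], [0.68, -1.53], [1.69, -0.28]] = [[-3.42, -0.83], [3.59, -5.49], [-0.63, -2.52]]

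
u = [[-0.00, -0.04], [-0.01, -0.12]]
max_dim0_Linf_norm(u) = 0.12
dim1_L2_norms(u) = [0.04, 0.12]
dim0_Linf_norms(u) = [0.01, 0.12]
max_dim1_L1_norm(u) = 0.13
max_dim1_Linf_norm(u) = 0.12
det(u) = -0.00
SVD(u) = [[-0.31,-0.95],[-0.95,0.31]] @ diag([0.12684658438426488, 0.003153415615735093]) @ [[0.07, 1.00], [-1.0, 0.07]]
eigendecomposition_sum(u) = [[0.00, -0.00], [-0.0, 0.00]] + [[-0.0, -0.04],  [-0.01, -0.12]]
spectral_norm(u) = 0.13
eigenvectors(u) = [[1.0, 0.31], [-0.08, 0.95]]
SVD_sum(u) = [[-0.00, -0.04],[-0.01, -0.12]] + [[0.00, -0.0], [-0.00, 0.0]]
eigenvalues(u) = [0.0, -0.12]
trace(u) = -0.12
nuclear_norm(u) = 0.13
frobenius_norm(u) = 0.13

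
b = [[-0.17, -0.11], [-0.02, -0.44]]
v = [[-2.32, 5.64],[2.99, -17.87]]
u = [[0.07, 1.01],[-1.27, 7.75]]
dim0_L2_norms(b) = [0.17, 0.45]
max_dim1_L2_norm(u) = 7.85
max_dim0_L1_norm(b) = 0.55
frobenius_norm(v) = 19.12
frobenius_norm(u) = 7.92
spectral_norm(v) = 19.07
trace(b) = -0.61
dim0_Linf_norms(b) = [0.17, 0.44]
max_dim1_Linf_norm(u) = 7.75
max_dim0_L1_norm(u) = 8.76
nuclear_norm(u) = 8.15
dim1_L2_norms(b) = [0.2, 0.44]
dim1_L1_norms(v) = [7.96, 20.86]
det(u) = 1.83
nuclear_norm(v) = 20.36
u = b @ v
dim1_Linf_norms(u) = [1.01, 7.75]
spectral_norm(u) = 7.91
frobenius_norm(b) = 0.48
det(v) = 24.59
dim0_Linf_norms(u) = [1.27, 7.75]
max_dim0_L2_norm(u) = 7.82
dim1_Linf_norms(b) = [0.17, 0.44]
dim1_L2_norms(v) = [6.1, 18.12]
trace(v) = -20.19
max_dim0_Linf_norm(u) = 7.75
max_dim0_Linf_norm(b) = 0.44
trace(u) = 7.82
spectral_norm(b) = 0.46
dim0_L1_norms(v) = [5.31, 23.51]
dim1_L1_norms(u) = [1.08, 9.02]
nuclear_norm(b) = 0.62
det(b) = 0.07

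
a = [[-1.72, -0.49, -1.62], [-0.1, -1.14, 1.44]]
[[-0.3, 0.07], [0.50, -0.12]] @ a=[[0.51, 0.07, 0.59], [-0.85, -0.11, -0.98]]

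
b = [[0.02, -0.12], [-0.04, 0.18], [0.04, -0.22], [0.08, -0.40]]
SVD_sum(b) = [[0.02, -0.12], [-0.04, 0.18], [0.04, -0.22], [0.08, -0.40]] + [[-0.0, -0.00], [-0.0, -0.00], [-0.00, -0.0], [0.0, 0.0]]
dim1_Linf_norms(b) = [0.12, 0.18, 0.22, 0.4]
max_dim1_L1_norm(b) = 0.48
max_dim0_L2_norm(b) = 0.51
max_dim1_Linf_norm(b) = 0.4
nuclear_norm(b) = 0.52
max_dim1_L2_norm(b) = 0.41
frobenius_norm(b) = 0.51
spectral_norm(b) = 0.51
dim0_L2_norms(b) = [0.1, 0.51]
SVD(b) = [[-0.24, -0.54], [0.36, -0.65], [-0.43, -0.51], [-0.79, 0.15]] @ diag([0.5149323712207345, 0.006682295188899747]) @ [[-0.19,0.98], [0.98,0.19]]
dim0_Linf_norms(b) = [0.08, 0.4]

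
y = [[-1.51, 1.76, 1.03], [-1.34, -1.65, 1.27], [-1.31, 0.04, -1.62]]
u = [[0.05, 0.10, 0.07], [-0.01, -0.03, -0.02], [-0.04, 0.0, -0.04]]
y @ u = [[-0.13, -0.20, -0.18], [-0.10, -0.08, -0.11], [-0.0, -0.13, -0.03]]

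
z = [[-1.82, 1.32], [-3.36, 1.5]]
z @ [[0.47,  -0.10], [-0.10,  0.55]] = [[-0.99, 0.91], [-1.73, 1.16]]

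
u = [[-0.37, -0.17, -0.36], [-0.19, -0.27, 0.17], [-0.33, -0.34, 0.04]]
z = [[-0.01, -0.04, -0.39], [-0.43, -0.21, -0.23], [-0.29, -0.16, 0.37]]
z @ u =[[0.14, 0.15, -0.02], [0.27, 0.21, 0.11], [0.02, -0.03, 0.09]]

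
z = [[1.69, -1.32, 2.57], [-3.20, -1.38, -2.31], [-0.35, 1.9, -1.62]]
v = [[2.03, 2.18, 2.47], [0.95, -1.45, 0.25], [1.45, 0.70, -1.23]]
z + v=[[3.72,0.86,5.04], [-2.25,-2.83,-2.06], [1.10,2.6,-2.85]]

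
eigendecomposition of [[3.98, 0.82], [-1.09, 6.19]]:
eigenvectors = [[-0.84, -0.44], [-0.54, -0.90]]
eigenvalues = [4.51, 5.66]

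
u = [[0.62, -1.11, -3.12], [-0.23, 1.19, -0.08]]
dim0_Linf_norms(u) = [0.62, 1.19, 3.12]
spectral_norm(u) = 3.39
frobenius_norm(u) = 3.58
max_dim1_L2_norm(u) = 3.37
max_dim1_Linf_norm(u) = 3.12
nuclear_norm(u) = 4.54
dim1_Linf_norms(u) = [3.12, 1.19]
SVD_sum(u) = [[0.64,-1.24,-3.07], [-0.08,0.15,0.37]] + [[-0.02,0.13,-0.05], [-0.15,1.04,-0.45]]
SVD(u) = [[-0.99, 0.12],[0.12, 0.99]] @ diag([3.390858912046592, 1.1525518810857085]) @ [[-0.19, 0.37, 0.91], [-0.13, 0.91, -0.39]]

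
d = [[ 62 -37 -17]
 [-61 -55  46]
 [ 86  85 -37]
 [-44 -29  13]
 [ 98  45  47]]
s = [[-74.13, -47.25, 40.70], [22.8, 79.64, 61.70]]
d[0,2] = -17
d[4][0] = 98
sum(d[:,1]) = 9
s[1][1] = 79.64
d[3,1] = -29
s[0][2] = 40.7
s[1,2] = 61.7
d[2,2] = -37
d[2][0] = 86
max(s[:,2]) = 61.7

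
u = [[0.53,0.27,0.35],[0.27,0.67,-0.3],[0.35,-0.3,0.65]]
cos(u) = [[0.78, -0.10, -0.15], [-0.1, 0.71, 0.14], [-0.15, 0.14, 0.71]]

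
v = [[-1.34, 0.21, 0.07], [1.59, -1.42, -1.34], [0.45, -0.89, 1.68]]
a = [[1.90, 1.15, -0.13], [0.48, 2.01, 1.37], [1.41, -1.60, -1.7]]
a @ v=[[-0.78, -1.12, -1.63], [3.17, -3.97, -0.36], [-5.20, 4.08, -0.61]]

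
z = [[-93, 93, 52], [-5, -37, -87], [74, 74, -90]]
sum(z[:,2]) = -125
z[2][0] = 74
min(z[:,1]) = -37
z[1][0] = -5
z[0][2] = 52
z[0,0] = -93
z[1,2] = -87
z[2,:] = [74, 74, -90]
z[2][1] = 74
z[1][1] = -37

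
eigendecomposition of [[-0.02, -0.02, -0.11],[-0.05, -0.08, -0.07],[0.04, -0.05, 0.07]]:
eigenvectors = [[0.78+0.00j,(0.78-0j),0.39+0.00j], [(0.02+0.21j),(0.02-0.21j),0.91+0.00j], [(-0.44-0.38j),-0.44+0.38j,0.16+0.00j]]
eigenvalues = [(0.04+0.05j), (0.04-0.05j), (-0.11+0j)]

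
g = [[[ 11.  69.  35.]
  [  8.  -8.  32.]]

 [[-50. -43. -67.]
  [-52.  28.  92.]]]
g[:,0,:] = [[11.0, 69.0, 35.0], [-50.0, -43.0, -67.0]]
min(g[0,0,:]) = 11.0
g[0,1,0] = 8.0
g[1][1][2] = 92.0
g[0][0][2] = 35.0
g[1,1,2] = 92.0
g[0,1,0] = 8.0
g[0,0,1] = 69.0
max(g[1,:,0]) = -50.0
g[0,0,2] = 35.0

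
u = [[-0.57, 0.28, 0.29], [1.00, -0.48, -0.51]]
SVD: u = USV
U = [[-0.5, 0.87], [0.87, 0.5]]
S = [1.41, 0.01]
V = [[0.82, -0.40, -0.42], [0.3, 0.91, -0.27]]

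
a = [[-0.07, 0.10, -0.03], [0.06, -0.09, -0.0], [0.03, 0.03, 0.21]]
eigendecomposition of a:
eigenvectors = [[0.75, -0.82, -0.12], [-0.66, -0.53, -0.02], [-0.01, 0.2, 0.99]]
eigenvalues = [-0.16, 0.0, 0.21]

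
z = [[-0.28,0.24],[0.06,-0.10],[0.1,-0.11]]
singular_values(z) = [0.41, 0.04]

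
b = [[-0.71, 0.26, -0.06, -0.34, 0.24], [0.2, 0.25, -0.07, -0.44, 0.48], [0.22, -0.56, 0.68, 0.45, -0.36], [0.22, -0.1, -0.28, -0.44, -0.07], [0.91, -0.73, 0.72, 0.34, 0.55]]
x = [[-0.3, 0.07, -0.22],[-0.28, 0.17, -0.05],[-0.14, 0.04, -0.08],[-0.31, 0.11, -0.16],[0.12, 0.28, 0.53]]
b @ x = [[0.28, 0.02, 0.33], [0.07, 0.14, 0.27], [-0.19, -0.1, -0.34], [0.13, -0.08, 0.01], [-0.21, 0.16, 0.02]]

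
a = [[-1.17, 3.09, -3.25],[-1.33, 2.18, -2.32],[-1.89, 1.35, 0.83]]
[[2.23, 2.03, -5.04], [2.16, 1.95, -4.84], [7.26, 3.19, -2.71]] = a @ [[-1.26, -1.05, 2.47],[2.37, 0.66, 0.66],[2.02, 0.38, 1.29]]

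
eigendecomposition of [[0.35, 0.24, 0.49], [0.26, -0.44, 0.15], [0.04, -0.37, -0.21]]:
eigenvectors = [[0.95, 0.53, -0.64], [0.29, -0.50, -0.19], [-0.12, -0.69, 0.75]]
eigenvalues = [0.36, -0.51, -0.15]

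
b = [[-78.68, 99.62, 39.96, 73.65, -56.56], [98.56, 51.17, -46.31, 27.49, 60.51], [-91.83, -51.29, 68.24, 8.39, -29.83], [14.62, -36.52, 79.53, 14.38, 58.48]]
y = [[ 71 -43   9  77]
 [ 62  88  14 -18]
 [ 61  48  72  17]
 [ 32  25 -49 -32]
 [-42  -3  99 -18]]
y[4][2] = 99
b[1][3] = 27.49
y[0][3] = 77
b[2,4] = -29.83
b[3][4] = 58.48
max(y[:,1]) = 88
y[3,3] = -32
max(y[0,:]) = 77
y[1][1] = 88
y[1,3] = -18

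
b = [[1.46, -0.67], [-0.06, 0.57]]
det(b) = 0.79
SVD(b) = [[-0.98, 0.20],[0.2, 0.98]] @ diag([1.6353781144627713, 0.48429167114063737]) @ [[-0.88, 0.47], [0.47, 0.88]]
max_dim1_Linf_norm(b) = 1.46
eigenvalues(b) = [1.5, 0.53]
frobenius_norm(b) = 1.71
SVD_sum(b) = [[1.42, -0.75],  [-0.28, 0.15]] + [[0.04, 0.08], [0.22, 0.42]]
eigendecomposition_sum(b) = [[1.44, -1.03],[-0.09, 0.07]] + [[0.02, 0.36], [0.03, 0.5]]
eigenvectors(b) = [[1.0, 0.58],[-0.06, 0.81]]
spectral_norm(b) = 1.64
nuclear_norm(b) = 2.12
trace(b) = 2.03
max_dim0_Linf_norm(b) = 1.46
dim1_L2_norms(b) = [1.61, 0.57]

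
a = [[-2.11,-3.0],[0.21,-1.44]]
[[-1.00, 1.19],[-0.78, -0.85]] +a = [[-3.11, -1.81], [-0.57, -2.29]]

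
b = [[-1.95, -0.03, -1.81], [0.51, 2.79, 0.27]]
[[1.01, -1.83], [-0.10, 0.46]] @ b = [[-2.9, -5.14, -2.32], [0.43, 1.29, 0.31]]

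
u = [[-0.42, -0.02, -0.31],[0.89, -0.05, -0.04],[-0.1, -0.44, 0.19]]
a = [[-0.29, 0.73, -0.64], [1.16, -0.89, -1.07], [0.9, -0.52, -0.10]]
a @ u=[[0.84,  0.25,  -0.06], [-1.17,  0.49,  -0.53], [-0.83,  0.05,  -0.28]]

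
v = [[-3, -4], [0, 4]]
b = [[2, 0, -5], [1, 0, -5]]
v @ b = [[-10, 0, 35], [4, 0, -20]]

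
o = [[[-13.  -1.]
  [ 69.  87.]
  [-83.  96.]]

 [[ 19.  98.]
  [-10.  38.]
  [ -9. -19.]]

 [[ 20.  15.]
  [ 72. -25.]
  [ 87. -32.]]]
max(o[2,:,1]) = 15.0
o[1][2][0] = -9.0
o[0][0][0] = -13.0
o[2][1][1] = -25.0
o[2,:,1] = [15.0, -25.0, -32.0]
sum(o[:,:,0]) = 152.0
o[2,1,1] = -25.0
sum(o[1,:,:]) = 117.0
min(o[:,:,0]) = -83.0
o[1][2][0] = -9.0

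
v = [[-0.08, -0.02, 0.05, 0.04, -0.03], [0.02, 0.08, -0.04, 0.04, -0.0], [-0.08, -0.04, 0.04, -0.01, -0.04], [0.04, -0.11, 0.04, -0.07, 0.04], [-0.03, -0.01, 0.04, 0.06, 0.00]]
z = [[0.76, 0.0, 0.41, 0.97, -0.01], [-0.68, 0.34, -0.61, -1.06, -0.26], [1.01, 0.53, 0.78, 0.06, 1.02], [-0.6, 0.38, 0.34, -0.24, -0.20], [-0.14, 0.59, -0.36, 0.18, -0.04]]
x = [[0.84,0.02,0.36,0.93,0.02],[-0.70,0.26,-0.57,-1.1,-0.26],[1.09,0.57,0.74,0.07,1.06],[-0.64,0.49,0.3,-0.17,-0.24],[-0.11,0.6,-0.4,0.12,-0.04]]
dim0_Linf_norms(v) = [0.08, 0.11, 0.05, 0.07, 0.04]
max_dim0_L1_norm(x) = 3.38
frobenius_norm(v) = 0.25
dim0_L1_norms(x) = [3.38, 1.94, 2.37, 2.39, 1.62]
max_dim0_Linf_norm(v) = 0.11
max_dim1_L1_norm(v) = 0.3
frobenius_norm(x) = 2.90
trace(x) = 1.63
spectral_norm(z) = 2.30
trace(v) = -0.03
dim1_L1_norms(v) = [0.22, 0.18, 0.21, 0.3, 0.14]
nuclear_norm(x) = 5.37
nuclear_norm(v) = 0.40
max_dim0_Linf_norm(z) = 1.06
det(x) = 0.38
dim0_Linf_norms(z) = [1.01, 0.59, 0.78, 1.06, 1.02]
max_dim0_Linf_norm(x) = 1.1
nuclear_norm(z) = 5.24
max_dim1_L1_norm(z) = 3.4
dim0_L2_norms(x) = [1.67, 1.0, 1.12, 1.46, 1.12]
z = x + v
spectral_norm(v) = 0.18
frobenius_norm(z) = 2.83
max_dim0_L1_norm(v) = 0.26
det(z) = 0.34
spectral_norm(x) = 2.37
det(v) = 0.00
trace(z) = 1.60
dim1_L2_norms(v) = [0.11, 0.1, 0.11, 0.15, 0.08]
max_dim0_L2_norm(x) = 1.67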